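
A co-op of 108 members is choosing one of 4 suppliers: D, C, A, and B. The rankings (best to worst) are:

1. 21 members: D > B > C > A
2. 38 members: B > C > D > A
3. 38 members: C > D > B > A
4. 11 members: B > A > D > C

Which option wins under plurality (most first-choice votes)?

B

First-place votes: D 21, C 38, A 0, B 49.
B has the most first-place votes.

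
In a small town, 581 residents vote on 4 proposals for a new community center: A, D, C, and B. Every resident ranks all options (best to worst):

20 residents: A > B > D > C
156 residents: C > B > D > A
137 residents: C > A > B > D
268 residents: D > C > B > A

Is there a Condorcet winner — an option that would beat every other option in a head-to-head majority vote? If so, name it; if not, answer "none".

C vs A: 561–20 for C.
C vs D: 293–288 for C.
C vs B: 561–20 for C.
C beats every other option head-to-head.

C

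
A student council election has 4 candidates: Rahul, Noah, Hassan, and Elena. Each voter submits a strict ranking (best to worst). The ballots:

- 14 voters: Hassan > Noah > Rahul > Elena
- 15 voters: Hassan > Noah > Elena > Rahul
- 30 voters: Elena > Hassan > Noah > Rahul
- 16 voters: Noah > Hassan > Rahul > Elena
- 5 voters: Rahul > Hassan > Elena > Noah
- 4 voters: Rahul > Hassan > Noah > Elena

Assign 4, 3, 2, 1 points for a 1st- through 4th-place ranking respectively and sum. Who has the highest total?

Hassan

Rahul: 14·2 + 15·1 + 30·1 + 16·2 + 5·4 + 4·4 = 141
Noah: 14·3 + 15·3 + 30·2 + 16·4 + 5·1 + 4·2 = 224
Hassan: 14·4 + 15·4 + 30·3 + 16·3 + 5·3 + 4·3 = 281
Elena: 14·1 + 15·2 + 30·4 + 16·1 + 5·2 + 4·1 = 194
Hassan has the highest Borda score (281).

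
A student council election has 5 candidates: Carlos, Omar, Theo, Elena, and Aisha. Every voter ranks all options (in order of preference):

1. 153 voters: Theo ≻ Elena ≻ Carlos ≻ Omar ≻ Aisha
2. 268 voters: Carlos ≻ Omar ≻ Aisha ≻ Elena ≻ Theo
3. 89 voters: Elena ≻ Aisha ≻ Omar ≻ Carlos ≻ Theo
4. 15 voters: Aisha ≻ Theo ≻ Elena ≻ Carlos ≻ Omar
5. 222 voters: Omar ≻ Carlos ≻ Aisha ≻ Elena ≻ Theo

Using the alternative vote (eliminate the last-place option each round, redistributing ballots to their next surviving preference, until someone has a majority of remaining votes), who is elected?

Carlos

Round 1: Carlos 268, Omar 222, Theo 153, Elena 89, Aisha 15. Eliminate Aisha.
Round 2: Carlos 268, Omar 222, Theo 168, Elena 89. Eliminate Elena.
Round 3: Carlos 268, Omar 311, Theo 168. Eliminate Theo.
Round 4: Carlos 436, Omar 311. Carlos has a majority.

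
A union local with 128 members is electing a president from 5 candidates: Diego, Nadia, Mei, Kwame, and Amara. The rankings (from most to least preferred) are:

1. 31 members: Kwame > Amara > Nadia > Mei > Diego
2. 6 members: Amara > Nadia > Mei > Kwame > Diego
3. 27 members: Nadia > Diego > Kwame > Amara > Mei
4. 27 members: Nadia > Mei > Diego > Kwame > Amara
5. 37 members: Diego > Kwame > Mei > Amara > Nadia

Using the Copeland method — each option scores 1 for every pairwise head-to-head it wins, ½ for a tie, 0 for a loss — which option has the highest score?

Diego: beats Kwame and Amara; ties Mei; loses to Nadia → score 2.5.
Nadia: beats Diego and Mei; loses to Kwame and Amara → score 2.
Mei: ties Diego and Amara; loses to Nadia and Kwame → score 1.
Kwame: beats Nadia, Mei, and Amara; loses to Diego → score 3.
Amara: beats Nadia; ties Mei; loses to Diego and Kwame → score 1.5.
Kwame has the best pairwise record.

Kwame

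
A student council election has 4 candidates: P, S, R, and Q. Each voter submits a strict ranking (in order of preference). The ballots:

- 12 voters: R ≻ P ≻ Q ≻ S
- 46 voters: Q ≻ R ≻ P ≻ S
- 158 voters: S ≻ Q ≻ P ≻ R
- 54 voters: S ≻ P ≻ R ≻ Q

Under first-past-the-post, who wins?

S

First-place votes: P 0, S 212, R 12, Q 46.
S has the most first-place votes.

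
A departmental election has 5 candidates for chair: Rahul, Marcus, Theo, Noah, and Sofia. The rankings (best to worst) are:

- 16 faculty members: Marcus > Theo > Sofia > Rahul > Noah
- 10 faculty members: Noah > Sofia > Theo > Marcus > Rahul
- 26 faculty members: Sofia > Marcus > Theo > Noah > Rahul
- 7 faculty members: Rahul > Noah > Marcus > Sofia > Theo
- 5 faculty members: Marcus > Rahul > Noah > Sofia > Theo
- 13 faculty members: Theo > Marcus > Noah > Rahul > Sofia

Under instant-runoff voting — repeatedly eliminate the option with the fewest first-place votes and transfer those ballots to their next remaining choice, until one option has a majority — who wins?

Round 1: Rahul 7, Marcus 21, Theo 13, Noah 10, Sofia 26. Eliminate Rahul.
Round 2: Marcus 21, Theo 13, Noah 17, Sofia 26. Eliminate Theo.
Round 3: Marcus 34, Noah 17, Sofia 26. Eliminate Noah.
Round 4: Marcus 41, Sofia 36. Marcus has a majority.

Marcus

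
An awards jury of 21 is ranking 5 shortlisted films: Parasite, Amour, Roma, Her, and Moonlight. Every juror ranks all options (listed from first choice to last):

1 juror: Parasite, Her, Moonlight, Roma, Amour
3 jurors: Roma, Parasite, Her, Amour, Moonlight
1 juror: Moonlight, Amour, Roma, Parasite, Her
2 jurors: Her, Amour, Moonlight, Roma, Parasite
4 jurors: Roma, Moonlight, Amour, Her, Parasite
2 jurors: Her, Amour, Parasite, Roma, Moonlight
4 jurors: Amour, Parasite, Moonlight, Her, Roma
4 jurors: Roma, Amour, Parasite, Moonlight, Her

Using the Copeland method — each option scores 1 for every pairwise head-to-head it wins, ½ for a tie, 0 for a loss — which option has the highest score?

Parasite: beats Her and Moonlight; loses to Amour and Roma → score 2.
Amour: beats Parasite, Her, and Moonlight; loses to Roma → score 3.
Roma: beats Parasite, Amour, Her, and Moonlight → score 4.
Her: loses to Parasite, Amour, Roma, and Moonlight → score 0.
Moonlight: beats Her; loses to Parasite, Amour, and Roma → score 1.
Roma has the best pairwise record.

Roma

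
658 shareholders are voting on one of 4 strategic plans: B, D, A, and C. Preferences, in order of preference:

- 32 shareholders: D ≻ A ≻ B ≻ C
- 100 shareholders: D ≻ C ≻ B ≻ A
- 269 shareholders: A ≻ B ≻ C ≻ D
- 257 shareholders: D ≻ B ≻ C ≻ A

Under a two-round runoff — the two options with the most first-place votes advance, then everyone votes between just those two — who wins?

D

Round 1 first-place votes: B 0, D 389, A 269, C 0.
D and A advance.
Runoff: D is preferred to A by 389 voters; A by 269.
D wins the runoff.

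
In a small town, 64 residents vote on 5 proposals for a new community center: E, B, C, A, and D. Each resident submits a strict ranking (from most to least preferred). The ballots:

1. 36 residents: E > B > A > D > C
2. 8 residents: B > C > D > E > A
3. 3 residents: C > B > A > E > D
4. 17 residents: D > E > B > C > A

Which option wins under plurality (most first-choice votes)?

E

First-place votes: E 36, B 8, C 3, A 0, D 17.
E has the most first-place votes.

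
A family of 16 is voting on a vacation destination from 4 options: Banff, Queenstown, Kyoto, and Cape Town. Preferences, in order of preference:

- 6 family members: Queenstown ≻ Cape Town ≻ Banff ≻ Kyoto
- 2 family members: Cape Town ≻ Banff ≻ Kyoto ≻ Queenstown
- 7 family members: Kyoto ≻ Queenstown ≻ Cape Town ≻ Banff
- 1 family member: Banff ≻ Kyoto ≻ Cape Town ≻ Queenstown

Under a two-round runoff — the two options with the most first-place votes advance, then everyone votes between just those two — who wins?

Round 1 first-place votes: Banff 1, Queenstown 6, Kyoto 7, Cape Town 2.
Kyoto and Queenstown advance.
Runoff: Kyoto is preferred to Queenstown by 10 voters; Queenstown by 6.
Kyoto wins the runoff.

Kyoto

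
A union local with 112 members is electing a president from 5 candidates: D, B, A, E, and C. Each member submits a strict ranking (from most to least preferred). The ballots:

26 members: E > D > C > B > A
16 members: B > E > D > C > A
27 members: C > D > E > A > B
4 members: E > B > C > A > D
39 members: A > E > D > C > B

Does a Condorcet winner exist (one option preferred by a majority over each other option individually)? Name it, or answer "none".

E

E vs D: 85–27 for E.
E vs B: 96–16 for E.
E vs A: 73–39 for E.
E vs C: 85–27 for E.
E beats every other option head-to-head.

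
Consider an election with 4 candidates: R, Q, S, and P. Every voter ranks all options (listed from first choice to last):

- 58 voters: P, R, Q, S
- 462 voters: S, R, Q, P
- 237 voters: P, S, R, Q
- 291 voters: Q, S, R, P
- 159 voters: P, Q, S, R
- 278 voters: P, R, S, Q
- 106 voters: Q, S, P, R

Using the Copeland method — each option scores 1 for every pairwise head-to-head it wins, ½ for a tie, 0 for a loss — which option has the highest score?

R: beats Q; loses to S and P → score 1.
Q: beats P; loses to R and S → score 1.
S: beats R, Q, and P → score 3.
P: beats R; loses to Q and S → score 1.
S has the best pairwise record.

S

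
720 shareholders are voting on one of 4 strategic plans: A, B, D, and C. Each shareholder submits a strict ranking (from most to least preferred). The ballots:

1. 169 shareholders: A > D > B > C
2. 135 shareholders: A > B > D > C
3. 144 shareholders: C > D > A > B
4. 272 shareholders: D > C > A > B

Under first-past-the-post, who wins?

A

First-place votes: A 304, B 0, D 272, C 144.
A has the most first-place votes.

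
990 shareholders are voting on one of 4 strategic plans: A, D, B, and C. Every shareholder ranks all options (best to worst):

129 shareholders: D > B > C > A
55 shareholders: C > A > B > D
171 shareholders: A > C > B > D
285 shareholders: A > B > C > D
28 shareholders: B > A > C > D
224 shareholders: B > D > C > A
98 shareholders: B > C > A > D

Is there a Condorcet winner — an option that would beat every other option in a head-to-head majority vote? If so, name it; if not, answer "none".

none

Checking pairwise contests:
C beats A 506–484.
A beats D 637–353.
A beats B 511–479.
B beats C 764–226.
Every option loses at least one head-to-head, so there is no Condorcet winner.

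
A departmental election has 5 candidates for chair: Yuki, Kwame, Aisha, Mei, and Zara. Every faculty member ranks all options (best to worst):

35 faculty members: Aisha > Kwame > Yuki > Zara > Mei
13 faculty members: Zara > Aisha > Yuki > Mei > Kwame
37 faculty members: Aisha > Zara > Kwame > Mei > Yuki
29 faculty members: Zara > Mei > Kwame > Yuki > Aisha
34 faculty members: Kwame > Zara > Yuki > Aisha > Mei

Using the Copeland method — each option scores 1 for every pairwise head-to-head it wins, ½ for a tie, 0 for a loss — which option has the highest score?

Zara

Yuki: beats Mei; loses to Kwame, Aisha, and Zara → score 1.
Kwame: beats Yuki and Mei; loses to Aisha and Zara → score 2.
Aisha: beats Yuki, Kwame, and Mei; loses to Zara → score 3.
Mei: loses to Yuki, Kwame, Aisha, and Zara → score 0.
Zara: beats Yuki, Kwame, Aisha, and Mei → score 4.
Zara has the best pairwise record.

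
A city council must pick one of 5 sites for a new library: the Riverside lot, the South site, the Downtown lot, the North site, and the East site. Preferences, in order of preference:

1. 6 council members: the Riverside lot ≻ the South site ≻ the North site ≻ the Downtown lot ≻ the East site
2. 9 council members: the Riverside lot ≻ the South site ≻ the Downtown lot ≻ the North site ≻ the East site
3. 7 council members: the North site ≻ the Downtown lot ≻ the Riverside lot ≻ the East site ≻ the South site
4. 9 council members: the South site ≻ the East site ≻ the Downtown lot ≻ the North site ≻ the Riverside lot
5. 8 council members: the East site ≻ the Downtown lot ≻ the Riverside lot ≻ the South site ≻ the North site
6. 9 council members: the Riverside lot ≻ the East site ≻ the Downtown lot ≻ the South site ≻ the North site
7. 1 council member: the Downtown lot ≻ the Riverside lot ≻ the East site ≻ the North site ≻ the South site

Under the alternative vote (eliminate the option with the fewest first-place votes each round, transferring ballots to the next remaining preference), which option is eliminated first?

the Downtown lot

Round 1: the Riverside lot 24, the South site 9, the Downtown lot 1, the North site 7, the East site 8. Eliminate the Downtown lot.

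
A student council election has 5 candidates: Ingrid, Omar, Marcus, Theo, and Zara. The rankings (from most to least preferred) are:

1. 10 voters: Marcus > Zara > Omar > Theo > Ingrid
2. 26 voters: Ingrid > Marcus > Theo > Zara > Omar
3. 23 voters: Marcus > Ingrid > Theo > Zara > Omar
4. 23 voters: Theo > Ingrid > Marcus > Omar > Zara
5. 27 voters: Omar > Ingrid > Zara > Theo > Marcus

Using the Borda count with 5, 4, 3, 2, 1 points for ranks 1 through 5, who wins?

Ingrid

Ingrid: 10·1 + 26·5 + 23·4 + 23·4 + 27·4 = 432
Omar: 10·3 + 26·1 + 23·1 + 23·2 + 27·5 = 260
Marcus: 10·5 + 26·4 + 23·5 + 23·3 + 27·1 = 365
Theo: 10·2 + 26·3 + 23·3 + 23·5 + 27·2 = 336
Zara: 10·4 + 26·2 + 23·2 + 23·1 + 27·3 = 242
Ingrid has the highest Borda score (432).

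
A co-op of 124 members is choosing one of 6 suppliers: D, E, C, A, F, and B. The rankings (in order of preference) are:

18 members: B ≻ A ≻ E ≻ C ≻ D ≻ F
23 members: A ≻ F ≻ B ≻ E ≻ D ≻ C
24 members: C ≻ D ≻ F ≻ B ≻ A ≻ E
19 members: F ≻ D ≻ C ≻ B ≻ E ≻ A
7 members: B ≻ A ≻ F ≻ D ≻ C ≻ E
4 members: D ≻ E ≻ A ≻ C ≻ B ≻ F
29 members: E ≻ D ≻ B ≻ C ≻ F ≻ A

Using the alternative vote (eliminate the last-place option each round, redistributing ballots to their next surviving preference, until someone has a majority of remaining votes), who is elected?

B

Round 1: D 4, E 29, C 24, A 23, F 19, B 25. Eliminate D.
Round 2: E 33, C 24, A 23, F 19, B 25. Eliminate F.
Round 3: E 33, C 43, A 23, B 25. Eliminate A.
Round 4: E 33, C 43, B 48. Eliminate E.
Round 5: C 47, B 77. B has a majority.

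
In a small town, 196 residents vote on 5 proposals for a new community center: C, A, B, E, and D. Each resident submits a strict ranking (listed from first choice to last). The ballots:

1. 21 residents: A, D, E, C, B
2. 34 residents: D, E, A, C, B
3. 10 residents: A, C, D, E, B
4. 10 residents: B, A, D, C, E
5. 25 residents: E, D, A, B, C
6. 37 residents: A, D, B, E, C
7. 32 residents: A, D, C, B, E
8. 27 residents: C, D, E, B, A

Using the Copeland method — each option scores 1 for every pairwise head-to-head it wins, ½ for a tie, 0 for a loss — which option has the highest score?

C: beats B; loses to A, E, and D → score 1.
A: beats C, B, E, and D → score 4.
B: loses to C, A, E, and D → score 0.
E: beats C and B; loses to A and D → score 2.
D: beats C, B, and E; loses to A → score 3.
A has the best pairwise record.

A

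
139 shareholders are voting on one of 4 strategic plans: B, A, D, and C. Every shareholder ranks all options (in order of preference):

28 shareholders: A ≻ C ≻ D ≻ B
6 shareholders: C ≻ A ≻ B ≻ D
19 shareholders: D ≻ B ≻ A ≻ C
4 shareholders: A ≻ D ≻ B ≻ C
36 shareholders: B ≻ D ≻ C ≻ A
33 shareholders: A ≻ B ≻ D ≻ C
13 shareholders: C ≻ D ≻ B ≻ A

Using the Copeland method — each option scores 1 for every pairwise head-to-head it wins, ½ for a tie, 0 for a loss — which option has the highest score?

A

B: beats D and C; loses to A → score 2.
A: beats B, D, and C → score 3.
D: beats C; loses to B and A → score 1.
C: loses to B, A, and D → score 0.
A has the best pairwise record.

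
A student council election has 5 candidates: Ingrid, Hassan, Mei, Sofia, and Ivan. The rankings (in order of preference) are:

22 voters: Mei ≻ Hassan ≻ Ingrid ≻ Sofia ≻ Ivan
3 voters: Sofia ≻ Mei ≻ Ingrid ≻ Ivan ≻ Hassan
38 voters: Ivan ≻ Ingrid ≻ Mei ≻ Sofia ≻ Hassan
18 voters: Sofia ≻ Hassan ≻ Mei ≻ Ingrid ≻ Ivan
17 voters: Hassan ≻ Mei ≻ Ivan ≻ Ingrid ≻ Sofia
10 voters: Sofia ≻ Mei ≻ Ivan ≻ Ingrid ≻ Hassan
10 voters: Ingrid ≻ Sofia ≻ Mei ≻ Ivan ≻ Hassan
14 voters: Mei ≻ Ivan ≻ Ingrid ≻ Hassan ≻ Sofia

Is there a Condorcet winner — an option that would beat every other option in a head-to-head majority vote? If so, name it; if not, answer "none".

Mei

Mei vs Ingrid: 84–48 for Mei.
Mei vs Hassan: 97–35 for Mei.
Mei vs Sofia: 91–41 for Mei.
Mei vs Ivan: 94–38 for Mei.
Mei beats every other option head-to-head.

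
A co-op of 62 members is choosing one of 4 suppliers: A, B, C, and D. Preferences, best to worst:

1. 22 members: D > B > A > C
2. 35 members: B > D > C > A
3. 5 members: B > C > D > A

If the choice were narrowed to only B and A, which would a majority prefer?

Voters preferring B to A: 62; preferring A to B: 0.
B wins the head-to-head.

B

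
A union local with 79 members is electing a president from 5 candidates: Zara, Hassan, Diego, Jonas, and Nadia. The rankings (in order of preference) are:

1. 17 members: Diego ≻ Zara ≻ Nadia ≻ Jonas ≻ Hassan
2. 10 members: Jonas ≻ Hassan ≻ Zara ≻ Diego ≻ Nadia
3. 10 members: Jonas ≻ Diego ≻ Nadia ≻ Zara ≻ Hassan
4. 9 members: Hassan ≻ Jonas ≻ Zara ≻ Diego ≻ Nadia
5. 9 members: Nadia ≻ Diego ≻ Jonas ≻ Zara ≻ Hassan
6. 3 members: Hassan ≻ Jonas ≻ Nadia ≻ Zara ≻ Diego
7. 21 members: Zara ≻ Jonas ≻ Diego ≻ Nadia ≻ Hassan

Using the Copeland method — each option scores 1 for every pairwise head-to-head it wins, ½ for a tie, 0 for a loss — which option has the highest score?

Zara: beats Hassan, Diego, and Nadia; loses to Jonas → score 3.
Hassan: loses to Zara, Diego, Jonas, and Nadia → score 0.
Diego: beats Hassan and Nadia; loses to Zara and Jonas → score 2.
Jonas: beats Zara, Hassan, Diego, and Nadia → score 4.
Nadia: beats Hassan; loses to Zara, Diego, and Jonas → score 1.
Jonas has the best pairwise record.

Jonas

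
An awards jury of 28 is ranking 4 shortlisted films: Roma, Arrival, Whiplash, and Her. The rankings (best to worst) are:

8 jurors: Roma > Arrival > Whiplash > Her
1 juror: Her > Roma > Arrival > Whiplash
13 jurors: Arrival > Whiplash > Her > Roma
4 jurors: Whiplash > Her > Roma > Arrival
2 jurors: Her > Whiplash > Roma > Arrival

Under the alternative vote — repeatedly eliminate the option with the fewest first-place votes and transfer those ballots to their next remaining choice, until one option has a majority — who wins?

Roma

Round 1: Roma 8, Arrival 13, Whiplash 4, Her 3. Eliminate Her.
Round 2: Roma 9, Arrival 13, Whiplash 6. Eliminate Whiplash.
Round 3: Roma 15, Arrival 13. Roma has a majority.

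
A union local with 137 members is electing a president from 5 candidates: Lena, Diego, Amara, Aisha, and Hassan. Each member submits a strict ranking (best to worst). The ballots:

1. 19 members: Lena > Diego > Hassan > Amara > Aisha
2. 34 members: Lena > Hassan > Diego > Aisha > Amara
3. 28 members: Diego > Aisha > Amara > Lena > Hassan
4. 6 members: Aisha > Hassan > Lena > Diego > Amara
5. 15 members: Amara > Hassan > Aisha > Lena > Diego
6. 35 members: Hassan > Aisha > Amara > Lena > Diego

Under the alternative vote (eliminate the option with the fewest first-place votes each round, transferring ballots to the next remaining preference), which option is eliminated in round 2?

Amara

Round 1: Lena 53, Diego 28, Amara 15, Aisha 6, Hassan 35. Eliminate Aisha.
Round 2: Lena 53, Diego 28, Amara 15, Hassan 41. Eliminate Amara.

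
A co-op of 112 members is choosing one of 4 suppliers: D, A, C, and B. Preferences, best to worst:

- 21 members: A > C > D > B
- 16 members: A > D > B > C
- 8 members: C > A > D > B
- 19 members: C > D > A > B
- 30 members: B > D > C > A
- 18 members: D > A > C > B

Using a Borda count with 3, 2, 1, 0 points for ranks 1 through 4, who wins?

D: 21·1 + 16·2 + 8·1 + 19·2 + 30·2 + 18·3 = 213
A: 21·3 + 16·3 + 8·2 + 19·1 + 30·0 + 18·2 = 182
C: 21·2 + 16·0 + 8·3 + 19·3 + 30·1 + 18·1 = 171
B: 21·0 + 16·1 + 8·0 + 19·0 + 30·3 + 18·0 = 106
D has the highest Borda score (213).

D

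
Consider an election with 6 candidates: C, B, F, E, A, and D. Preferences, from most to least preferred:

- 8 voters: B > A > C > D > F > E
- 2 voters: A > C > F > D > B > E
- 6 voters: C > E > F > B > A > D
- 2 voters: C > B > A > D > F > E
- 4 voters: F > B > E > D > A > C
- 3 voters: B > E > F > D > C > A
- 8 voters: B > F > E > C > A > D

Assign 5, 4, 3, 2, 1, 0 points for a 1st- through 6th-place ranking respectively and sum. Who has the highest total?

C: 8·3 + 2·4 + 6·5 + 2·5 + 4·0 + 3·1 + 8·2 = 91
B: 8·5 + 2·1 + 6·2 + 2·4 + 4·4 + 3·5 + 8·5 = 133
F: 8·1 + 2·3 + 6·3 + 2·1 + 4·5 + 3·3 + 8·4 = 95
E: 8·0 + 2·0 + 6·4 + 2·0 + 4·3 + 3·4 + 8·3 = 72
A: 8·4 + 2·5 + 6·1 + 2·3 + 4·1 + 3·0 + 8·1 = 66
D: 8·2 + 2·2 + 6·0 + 2·2 + 4·2 + 3·2 + 8·0 = 38
B has the highest Borda score (133).

B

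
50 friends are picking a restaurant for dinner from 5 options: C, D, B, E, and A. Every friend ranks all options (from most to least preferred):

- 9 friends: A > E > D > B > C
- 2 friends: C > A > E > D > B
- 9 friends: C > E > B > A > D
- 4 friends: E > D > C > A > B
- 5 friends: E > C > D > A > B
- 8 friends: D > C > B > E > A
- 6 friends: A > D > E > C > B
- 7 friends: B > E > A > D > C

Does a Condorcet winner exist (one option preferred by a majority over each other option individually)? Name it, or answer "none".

E

E vs C: 31–19 for E.
E vs D: 36–14 for E.
E vs B: 35–15 for E.
E vs A: 33–17 for E.
E beats every other option head-to-head.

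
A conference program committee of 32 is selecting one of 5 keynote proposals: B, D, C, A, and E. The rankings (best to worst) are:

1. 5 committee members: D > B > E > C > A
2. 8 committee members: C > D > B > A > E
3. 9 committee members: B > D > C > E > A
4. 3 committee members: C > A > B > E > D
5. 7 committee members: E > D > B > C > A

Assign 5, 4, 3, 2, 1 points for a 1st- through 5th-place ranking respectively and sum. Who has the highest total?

D

B: 5·4 + 8·3 + 9·5 + 3·3 + 7·3 = 119
D: 5·5 + 8·4 + 9·4 + 3·1 + 7·4 = 124
C: 5·2 + 8·5 + 9·3 + 3·5 + 7·2 = 106
A: 5·1 + 8·2 + 9·1 + 3·4 + 7·1 = 49
E: 5·3 + 8·1 + 9·2 + 3·2 + 7·5 = 82
D has the highest Borda score (124).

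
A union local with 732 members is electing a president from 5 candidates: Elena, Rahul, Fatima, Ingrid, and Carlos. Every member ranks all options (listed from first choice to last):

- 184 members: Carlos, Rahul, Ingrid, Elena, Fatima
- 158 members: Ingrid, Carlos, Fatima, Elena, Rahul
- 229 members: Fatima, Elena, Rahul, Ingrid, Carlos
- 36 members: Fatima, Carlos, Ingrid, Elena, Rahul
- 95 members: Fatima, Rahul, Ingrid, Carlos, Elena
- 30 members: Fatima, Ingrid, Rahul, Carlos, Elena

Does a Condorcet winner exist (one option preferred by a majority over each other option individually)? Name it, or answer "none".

Fatima

Fatima vs Elena: 548–184 for Fatima.
Fatima vs Rahul: 548–184 for Fatima.
Fatima vs Ingrid: 390–342 for Fatima.
Fatima vs Carlos: 390–342 for Fatima.
Fatima beats every other option head-to-head.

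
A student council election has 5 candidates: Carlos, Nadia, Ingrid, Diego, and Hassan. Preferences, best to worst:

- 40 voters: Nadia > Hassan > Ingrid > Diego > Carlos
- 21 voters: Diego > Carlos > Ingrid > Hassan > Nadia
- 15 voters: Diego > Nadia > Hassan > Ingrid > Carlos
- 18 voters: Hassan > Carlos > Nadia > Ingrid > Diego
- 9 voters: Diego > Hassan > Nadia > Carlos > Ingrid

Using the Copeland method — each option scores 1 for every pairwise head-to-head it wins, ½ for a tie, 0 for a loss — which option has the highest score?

Carlos: loses to Nadia, Ingrid, Diego, and Hassan → score 0.
Nadia: beats Carlos, Ingrid, Diego, and Hassan → score 4.
Ingrid: beats Carlos and Diego; loses to Nadia and Hassan → score 2.
Diego: beats Carlos; loses to Nadia, Ingrid, and Hassan → score 1.
Hassan: beats Carlos, Ingrid, and Diego; loses to Nadia → score 3.
Nadia has the best pairwise record.

Nadia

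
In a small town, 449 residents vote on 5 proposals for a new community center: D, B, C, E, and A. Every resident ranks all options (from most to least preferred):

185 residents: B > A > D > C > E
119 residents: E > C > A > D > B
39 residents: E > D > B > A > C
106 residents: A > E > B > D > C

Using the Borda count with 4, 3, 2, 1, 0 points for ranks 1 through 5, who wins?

A

D: 185·2 + 119·1 + 39·3 + 106·1 = 712
B: 185·4 + 119·0 + 39·2 + 106·2 = 1030
C: 185·1 + 119·3 + 39·0 + 106·0 = 542
E: 185·0 + 119·4 + 39·4 + 106·3 = 950
A: 185·3 + 119·2 + 39·1 + 106·4 = 1256
A has the highest Borda score (1256).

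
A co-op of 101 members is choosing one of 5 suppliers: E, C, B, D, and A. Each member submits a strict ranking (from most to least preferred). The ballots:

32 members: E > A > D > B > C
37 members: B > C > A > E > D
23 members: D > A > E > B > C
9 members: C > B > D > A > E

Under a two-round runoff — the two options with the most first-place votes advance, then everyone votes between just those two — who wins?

E

Round 1 first-place votes: E 32, C 9, B 37, D 23, A 0.
B and E advance.
Runoff: B is preferred to E by 46 voters; E by 55.
E wins the runoff.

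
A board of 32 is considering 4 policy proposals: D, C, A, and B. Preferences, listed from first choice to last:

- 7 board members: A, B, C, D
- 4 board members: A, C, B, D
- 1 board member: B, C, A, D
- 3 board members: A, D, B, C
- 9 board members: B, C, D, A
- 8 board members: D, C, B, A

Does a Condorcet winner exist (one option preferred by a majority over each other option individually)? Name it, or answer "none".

B vs D: 21–11 for B.
B vs C: 20–12 for B.
B vs A: 18–14 for B.
B beats every other option head-to-head.

B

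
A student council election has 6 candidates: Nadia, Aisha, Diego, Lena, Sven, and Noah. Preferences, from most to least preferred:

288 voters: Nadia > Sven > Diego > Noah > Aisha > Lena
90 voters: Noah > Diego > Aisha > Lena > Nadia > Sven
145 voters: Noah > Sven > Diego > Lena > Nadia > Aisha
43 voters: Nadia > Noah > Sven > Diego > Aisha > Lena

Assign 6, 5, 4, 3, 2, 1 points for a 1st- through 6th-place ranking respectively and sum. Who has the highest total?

Noah

Nadia: 288·6 + 90·2 + 145·2 + 43·6 = 2456
Aisha: 288·2 + 90·4 + 145·1 + 43·2 = 1167
Diego: 288·4 + 90·5 + 145·4 + 43·3 = 2311
Lena: 288·1 + 90·3 + 145·3 + 43·1 = 1036
Sven: 288·5 + 90·1 + 145·5 + 43·4 = 2427
Noah: 288·3 + 90·6 + 145·6 + 43·5 = 2489
Noah has the highest Borda score (2489).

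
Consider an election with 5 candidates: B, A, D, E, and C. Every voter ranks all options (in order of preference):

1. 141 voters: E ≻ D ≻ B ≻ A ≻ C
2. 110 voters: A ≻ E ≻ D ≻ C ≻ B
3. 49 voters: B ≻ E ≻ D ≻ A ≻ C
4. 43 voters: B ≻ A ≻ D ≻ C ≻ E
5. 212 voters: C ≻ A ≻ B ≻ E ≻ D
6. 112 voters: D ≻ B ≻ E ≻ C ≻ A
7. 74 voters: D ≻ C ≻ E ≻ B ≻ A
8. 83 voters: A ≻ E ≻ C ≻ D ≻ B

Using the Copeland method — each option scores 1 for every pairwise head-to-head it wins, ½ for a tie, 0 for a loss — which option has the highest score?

B: beats A and E; loses to D and C → score 2.
A: beats D, E, and C; loses to B → score 3.
D: beats B and C; loses to A and E → score 2.
E: beats D and C; loses to B and A → score 2.
C: beats B; loses to A, D, and E → score 1.
A has the best pairwise record.

A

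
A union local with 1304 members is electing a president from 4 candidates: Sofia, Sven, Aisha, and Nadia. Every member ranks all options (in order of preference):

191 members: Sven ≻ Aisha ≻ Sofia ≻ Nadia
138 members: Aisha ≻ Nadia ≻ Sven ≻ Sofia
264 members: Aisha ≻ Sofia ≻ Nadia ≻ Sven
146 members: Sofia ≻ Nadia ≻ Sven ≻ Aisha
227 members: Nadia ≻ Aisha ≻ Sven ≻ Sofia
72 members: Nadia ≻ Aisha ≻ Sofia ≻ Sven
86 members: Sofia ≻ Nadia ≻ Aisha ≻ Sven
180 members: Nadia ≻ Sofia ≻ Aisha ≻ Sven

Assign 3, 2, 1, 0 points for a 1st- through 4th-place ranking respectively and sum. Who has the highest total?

Aisha

Sofia: 191·1 + 138·0 + 264·2 + 146·3 + 227·0 + 72·1 + 86·3 + 180·2 = 1847
Sven: 191·3 + 138·1 + 264·0 + 146·1 + 227·1 + 72·0 + 86·0 + 180·0 = 1084
Aisha: 191·2 + 138·3 + 264·3 + 146·0 + 227·2 + 72·2 + 86·1 + 180·1 = 2452
Nadia: 191·0 + 138·2 + 264·1 + 146·2 + 227·3 + 72·3 + 86·2 + 180·3 = 2441
Aisha has the highest Borda score (2452).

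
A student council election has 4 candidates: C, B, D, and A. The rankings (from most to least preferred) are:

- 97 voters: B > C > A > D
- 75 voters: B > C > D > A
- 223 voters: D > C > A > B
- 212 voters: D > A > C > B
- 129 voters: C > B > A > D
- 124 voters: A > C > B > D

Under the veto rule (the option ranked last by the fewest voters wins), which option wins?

Last-place votes: C 0, B 435, D 350, A 75.
C is ranked last by the fewest voters, so C wins.

C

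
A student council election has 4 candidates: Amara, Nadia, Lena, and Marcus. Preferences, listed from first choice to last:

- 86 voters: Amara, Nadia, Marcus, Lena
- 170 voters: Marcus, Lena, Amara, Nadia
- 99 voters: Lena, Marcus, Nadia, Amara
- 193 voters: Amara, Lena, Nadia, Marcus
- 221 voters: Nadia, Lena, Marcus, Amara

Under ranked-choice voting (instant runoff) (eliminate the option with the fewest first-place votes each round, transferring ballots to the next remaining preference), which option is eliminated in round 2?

Nadia

Round 1: Amara 279, Nadia 221, Lena 99, Marcus 170. Eliminate Lena.
Round 2: Amara 279, Nadia 221, Marcus 269. Eliminate Nadia.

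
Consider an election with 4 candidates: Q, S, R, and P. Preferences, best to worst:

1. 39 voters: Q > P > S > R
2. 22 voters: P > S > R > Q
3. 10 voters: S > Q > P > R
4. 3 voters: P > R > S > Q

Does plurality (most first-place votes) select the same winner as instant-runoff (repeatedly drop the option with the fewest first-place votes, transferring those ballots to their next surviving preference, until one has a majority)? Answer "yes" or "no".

yes

Plurality — first-place votes: Q 39, S 10, R 0, P 25. Winner: Q.
Instant-runoff — R1 Q 39, S 10, R 0, P 25 (Q winner). Winner: Q.
The two methods agree.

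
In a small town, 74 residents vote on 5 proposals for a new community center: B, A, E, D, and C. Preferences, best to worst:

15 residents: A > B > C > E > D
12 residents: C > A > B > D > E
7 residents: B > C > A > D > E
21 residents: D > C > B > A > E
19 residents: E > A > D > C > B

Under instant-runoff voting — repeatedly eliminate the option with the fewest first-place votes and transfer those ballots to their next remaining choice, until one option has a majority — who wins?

Round 1: B 7, A 15, E 19, D 21, C 12. Eliminate B.
Round 2: A 15, E 19, D 21, C 19. Eliminate A.
Round 3: E 19, D 21, C 34. Eliminate E.
Round 4: D 40, C 34. D has a majority.

D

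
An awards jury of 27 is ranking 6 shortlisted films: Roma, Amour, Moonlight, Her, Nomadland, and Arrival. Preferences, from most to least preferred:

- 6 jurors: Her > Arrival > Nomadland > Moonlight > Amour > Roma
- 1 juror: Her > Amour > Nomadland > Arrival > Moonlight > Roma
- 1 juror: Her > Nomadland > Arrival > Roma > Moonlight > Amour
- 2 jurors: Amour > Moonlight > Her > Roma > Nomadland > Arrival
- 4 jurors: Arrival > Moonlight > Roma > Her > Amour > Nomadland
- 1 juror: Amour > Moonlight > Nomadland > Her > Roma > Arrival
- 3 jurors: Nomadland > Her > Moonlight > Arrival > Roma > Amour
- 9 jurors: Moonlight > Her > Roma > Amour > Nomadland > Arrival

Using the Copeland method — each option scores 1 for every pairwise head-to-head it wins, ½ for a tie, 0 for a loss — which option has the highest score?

Roma: beats Amour and Nomadland; loses to Moonlight, Her, and Arrival → score 2.
Amour: beats Nomadland; loses to Roma, Moonlight, Her, and Arrival → score 1.
Moonlight: beats Roma, Amour, Her, Nomadland, and Arrival → score 5.
Her: beats Roma, Amour, Nomadland, and Arrival; loses to Moonlight → score 4.
Nomadland: beats Arrival; loses to Roma, Amour, Moonlight, and Her → score 1.
Arrival: beats Roma and Amour; loses to Moonlight, Her, and Nomadland → score 2.
Moonlight has the best pairwise record.

Moonlight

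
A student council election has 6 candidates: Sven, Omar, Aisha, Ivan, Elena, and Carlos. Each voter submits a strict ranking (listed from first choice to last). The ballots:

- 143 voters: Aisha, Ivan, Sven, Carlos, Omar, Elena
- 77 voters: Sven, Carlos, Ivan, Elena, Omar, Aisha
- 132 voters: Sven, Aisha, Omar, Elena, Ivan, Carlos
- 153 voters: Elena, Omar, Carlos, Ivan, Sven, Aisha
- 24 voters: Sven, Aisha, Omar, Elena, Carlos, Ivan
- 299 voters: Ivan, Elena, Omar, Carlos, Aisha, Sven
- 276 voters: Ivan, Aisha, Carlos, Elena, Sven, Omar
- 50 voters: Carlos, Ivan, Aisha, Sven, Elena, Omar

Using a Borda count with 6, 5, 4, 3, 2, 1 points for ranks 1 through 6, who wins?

Sven: 143·4 + 77·6 + 132·6 + 153·2 + 24·6 + 299·1 + 276·2 + 50·3 = 3277
Omar: 143·2 + 77·2 + 132·4 + 153·5 + 24·4 + 299·4 + 276·1 + 50·1 = 3351
Aisha: 143·6 + 77·1 + 132·5 + 153·1 + 24·5 + 299·2 + 276·5 + 50·4 = 4046
Ivan: 143·5 + 77·4 + 132·2 + 153·3 + 24·1 + 299·6 + 276·6 + 50·5 = 5470
Elena: 143·1 + 77·3 + 132·3 + 153·6 + 24·3 + 299·5 + 276·3 + 50·2 = 4183
Carlos: 143·3 + 77·5 + 132·1 + 153·4 + 24·2 + 299·3 + 276·4 + 50·6 = 3907
Ivan has the highest Borda score (5470).

Ivan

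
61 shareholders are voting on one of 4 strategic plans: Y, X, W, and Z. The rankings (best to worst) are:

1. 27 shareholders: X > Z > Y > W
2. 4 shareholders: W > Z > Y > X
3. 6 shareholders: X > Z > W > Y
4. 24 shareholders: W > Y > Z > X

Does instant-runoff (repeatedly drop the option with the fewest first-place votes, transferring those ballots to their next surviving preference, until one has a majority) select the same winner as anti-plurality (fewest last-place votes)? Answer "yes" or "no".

no

Instant-runoff — R1 Y 0, X 33, W 28, Z 0 (X winner). Winner: X.
Anti-plurality — last-place votes: Y 6, X 28, W 27, Z 0. Winner: Z.
The two methods disagree.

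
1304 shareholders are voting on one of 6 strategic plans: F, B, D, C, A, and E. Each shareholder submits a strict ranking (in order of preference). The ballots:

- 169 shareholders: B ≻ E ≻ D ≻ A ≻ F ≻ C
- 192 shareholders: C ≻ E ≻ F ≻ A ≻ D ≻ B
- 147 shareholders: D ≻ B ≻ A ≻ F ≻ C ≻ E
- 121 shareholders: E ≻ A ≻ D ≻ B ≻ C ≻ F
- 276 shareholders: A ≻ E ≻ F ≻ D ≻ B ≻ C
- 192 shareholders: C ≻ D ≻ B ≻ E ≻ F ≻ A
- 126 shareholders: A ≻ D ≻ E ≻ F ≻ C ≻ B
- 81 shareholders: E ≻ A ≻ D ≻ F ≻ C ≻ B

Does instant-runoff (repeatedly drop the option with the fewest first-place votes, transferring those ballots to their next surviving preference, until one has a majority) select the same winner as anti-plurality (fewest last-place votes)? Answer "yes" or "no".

no

Instant-runoff — R1 F 0, B 169, D 147, C 384, A 402, E 202 (F out); R2 B 169, D 147, C 384, A 402, E 202 (D out); R3 B 316, C 384, A 402, E 202 (E out); R4 B 316, C 384, A 604 (B out); R5 C 384, A 920 (A winner). Winner: A.
Anti-plurality — last-place votes: F 121, B 399, D 0, C 445, A 192, E 147. Winner: D.
The two methods disagree.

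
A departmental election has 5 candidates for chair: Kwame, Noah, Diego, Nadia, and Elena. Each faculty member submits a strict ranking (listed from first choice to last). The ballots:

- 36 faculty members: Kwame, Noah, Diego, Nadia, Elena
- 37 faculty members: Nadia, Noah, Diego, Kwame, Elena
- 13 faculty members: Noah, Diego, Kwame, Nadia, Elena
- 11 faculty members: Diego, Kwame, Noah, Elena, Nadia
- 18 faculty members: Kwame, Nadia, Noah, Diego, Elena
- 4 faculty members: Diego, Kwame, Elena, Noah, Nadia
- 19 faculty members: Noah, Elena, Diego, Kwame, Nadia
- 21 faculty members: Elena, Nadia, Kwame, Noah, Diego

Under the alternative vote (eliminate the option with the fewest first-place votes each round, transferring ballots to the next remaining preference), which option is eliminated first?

Round 1: Kwame 54, Noah 32, Diego 15, Nadia 37, Elena 21. Eliminate Diego.

Diego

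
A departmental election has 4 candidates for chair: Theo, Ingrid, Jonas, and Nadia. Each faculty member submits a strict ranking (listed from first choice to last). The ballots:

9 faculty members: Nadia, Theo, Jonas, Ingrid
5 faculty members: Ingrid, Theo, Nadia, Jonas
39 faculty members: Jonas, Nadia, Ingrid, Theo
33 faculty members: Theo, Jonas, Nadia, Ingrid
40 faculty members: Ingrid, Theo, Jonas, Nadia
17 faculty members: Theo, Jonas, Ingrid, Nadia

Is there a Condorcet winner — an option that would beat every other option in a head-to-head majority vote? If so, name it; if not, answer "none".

Checking pairwise contests:
Ingrid beats Theo 84–59.
Jonas beats Ingrid 98–45.
Theo beats Jonas 104–39.
Theo beats Nadia 95–48.
Every option loses at least one head-to-head, so there is no Condorcet winner.

none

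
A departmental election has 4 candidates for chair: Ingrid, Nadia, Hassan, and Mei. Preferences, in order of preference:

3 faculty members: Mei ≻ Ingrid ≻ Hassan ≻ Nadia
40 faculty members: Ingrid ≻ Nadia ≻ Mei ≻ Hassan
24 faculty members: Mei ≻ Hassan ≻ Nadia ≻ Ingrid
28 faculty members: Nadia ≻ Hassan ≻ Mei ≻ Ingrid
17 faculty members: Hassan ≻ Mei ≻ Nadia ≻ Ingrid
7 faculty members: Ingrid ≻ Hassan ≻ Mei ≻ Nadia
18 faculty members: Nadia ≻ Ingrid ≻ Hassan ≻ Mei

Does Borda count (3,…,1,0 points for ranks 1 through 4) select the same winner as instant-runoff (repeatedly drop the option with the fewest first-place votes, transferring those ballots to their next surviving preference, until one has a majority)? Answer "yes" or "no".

yes

Borda — scores: Ingrid 183, Nadia 259, Hassan 190, Mei 190. Winner: Nadia.
Instant-runoff — R1 Ingrid 47, Nadia 46, Hassan 17, Mei 27 (Hassan out); R2 Ingrid 47, Nadia 46, Mei 44 (Mei out); R3 Ingrid 50, Nadia 87 (Nadia winner). Winner: Nadia.
The two methods agree.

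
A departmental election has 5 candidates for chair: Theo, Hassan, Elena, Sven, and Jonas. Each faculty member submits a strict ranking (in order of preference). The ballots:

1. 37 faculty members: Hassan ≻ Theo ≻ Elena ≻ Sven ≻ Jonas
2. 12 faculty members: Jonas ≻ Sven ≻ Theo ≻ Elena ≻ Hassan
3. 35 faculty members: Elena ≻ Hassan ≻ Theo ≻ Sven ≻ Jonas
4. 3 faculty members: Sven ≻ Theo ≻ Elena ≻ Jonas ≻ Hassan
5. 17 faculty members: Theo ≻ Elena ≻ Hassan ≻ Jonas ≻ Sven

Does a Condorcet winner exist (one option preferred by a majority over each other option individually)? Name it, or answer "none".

Checking pairwise contests:
Hassan beats Theo 72–32.
Elena beats Hassan 67–37.
Theo beats Elena 69–35.
Theo beats Sven 89–15.
Theo beats Jonas 92–12.
Every option loses at least one head-to-head, so there is no Condorcet winner.

none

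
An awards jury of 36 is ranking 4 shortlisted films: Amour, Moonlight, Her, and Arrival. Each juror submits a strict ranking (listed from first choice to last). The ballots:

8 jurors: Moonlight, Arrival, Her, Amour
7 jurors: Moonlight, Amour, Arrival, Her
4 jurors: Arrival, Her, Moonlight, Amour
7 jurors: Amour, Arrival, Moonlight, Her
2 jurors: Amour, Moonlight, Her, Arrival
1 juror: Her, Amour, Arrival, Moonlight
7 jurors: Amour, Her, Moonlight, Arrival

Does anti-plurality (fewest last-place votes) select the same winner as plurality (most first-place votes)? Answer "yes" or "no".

Anti-plurality — last-place votes: Amour 12, Moonlight 1, Her 14, Arrival 9. Winner: Moonlight.
Plurality — first-place votes: Amour 16, Moonlight 15, Her 1, Arrival 4. Winner: Amour.
The two methods disagree.

no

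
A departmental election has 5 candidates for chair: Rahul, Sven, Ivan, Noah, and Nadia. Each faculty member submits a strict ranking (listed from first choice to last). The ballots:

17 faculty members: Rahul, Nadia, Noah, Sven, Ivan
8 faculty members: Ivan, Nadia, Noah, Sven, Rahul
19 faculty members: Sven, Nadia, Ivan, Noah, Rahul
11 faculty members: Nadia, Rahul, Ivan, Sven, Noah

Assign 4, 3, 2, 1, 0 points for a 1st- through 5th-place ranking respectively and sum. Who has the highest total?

Rahul: 17·4 + 8·0 + 19·0 + 11·3 = 101
Sven: 17·1 + 8·1 + 19·4 + 11·1 = 112
Ivan: 17·0 + 8·4 + 19·2 + 11·2 = 92
Noah: 17·2 + 8·2 + 19·1 + 11·0 = 69
Nadia: 17·3 + 8·3 + 19·3 + 11·4 = 176
Nadia has the highest Borda score (176).

Nadia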